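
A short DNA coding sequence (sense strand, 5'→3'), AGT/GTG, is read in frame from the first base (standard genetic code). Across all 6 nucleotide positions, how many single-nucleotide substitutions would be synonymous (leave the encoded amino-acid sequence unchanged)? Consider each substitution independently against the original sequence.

Codon 1 (AGT, Ser): 1 synonymous substitution.
Codon 2 (GTG, Val): 3 synonymous substitutions.
Total: 1 + 3 = 4.

4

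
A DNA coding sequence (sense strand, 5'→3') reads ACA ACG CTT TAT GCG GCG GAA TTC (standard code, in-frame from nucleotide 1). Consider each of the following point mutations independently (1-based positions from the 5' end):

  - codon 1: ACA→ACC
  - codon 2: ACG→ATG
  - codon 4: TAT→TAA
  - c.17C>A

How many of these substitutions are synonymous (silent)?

Codon 1: ACA (Thr) → ACC (Thr) — synonymous.
Codon 2: ACG (Thr) → ATG (Met) — missense.
Codon 4: TAT (Tyr) → TAA (Stop) — nonsense.
Codon 6: GCG (Ala) → GAG (Glu) — missense.
Synonymous: 1 of 4.

1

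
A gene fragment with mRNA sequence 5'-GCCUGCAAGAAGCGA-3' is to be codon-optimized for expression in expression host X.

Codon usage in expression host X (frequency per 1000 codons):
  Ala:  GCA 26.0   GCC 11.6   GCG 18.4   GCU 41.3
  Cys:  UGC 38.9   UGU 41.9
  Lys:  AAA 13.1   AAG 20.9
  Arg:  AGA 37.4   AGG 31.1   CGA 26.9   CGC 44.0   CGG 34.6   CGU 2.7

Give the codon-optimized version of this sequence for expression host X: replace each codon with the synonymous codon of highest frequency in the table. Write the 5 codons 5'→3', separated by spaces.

Codon 1 (Ala): best is GCU at 41.3.
Codon 2 (Cys): best is UGU at 41.9.
Codon 3 (Lys): best is AAG at 20.9.
Codon 4 (Lys): best is AAG at 20.9.
Codon 5 (Arg): best is CGC at 44.0.

GCU UGU AAG AAG CGC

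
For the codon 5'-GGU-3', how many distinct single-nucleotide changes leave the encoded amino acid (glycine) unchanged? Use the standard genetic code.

Position 1: none → 0 synonymous.
Position 2: none → 0 synonymous.
Position 3: GGC, GGA, GGG → 3 synonymous.
Total: 0 + 0 + 3 = 3.

3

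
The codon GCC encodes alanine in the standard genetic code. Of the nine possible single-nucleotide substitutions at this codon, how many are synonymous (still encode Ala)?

3

Position 1: none → 0 synonymous.
Position 2: none → 0 synonymous.
Position 3: GCU, GCA, GCG → 3 synonymous.
Total: 0 + 0 + 3 = 3.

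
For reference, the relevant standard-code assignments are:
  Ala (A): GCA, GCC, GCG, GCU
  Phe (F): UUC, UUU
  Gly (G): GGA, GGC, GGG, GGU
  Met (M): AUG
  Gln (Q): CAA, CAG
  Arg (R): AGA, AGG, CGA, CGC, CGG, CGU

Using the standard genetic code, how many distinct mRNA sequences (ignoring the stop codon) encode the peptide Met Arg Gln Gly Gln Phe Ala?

Met: 1 codon.
Arg: 6 codons.
Gln: 2 codons.
Gly: 4 codons.
Gln: 2 codons.
Phe: 2 codons.
Ala: 4 codons.
1 × 6 × 2 × 4 × 2 × 2 × 4 = 768.

768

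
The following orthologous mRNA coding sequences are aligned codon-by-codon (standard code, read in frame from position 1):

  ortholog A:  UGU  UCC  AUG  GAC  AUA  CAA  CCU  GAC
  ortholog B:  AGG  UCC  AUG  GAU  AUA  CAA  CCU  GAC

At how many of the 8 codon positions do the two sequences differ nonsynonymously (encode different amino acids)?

1

Codon 1: UGU Cys / AGG Arg — nonsynonymous.
Codon 2: UCC Ser / UCC Ser — identical.
Codon 3: AUG Met / AUG Met — identical.
Codon 4: GAC Asp / GAU Asp — synonymous.
Codon 5: AUA Ile / AUA Ile — identical.
Codon 6: CAA Gln / CAA Gln — identical.
Codon 7: CCU Pro / CCU Pro — identical.
Codon 8: GAC Asp / GAC Asp — identical.
Nonsynonymous differences: 1.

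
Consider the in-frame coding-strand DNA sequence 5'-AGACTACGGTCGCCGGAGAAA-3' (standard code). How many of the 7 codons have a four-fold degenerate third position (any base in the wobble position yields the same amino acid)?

4

Codon 1 AGA (Arg): third position 2-fold.
Codon 2 CTA (Leu): third position 4-fold.
Codon 3 CGG (Arg): third position 4-fold.
Codon 4 TCG (Ser): third position 4-fold.
Codon 5 CCG (Pro): third position 4-fold.
Codon 6 GAG (Glu): third position 2-fold.
Codon 7 AAA (Lys): third position 2-fold.
Four-fold degenerate third positions: 4.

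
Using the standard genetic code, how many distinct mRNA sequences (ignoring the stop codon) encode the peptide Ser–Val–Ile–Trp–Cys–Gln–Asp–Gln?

Ser: 6 codons.
Val: 4 codons.
Ile: 3 codons.
Trp: 1 codon.
Cys: 2 codons.
Gln: 2 codons.
Asp: 2 codons.
Gln: 2 codons.
6 × 4 × 3 × 1 × 2 × 2 × 2 × 2 = 1152.

1152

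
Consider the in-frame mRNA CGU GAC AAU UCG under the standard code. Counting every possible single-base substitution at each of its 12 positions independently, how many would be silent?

Codon 1 (CGU, Arg): 3 synonymous substitutions.
Codon 2 (GAC, Asp): 1 synonymous substitution.
Codon 3 (AAU, Asn): 1 synonymous substitution.
Codon 4 (UCG, Ser): 3 synonymous substitutions.
Total: 3 + 1 + 1 + 3 = 8.

8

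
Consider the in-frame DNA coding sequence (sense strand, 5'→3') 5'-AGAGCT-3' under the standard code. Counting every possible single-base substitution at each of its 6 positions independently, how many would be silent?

Codon 1 (AGA, Arg): 2 synonymous substitutions.
Codon 2 (GCT, Ala): 3 synonymous substitutions.
Total: 2 + 3 = 5.

5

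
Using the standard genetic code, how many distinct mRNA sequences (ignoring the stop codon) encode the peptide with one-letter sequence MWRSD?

Met: 1 codon.
Trp: 1 codon.
Arg: 6 codons.
Ser: 6 codons.
Asp: 2 codons.
1 × 1 × 6 × 6 × 2 = 72.

72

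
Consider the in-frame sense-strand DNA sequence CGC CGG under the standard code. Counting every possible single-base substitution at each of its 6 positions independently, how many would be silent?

Codon 1 (CGC, Arg): 3 synonymous substitutions.
Codon 2 (CGG, Arg): 4 synonymous substitutions.
Total: 3 + 4 = 7.

7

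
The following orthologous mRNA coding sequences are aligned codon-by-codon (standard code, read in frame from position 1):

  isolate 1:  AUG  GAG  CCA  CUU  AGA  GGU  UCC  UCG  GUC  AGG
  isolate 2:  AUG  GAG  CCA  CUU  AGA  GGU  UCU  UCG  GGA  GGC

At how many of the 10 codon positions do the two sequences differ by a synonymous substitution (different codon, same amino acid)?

1

Codon 1: AUG Met / AUG Met — identical.
Codon 2: GAG Glu / GAG Glu — identical.
Codon 3: CCA Pro / CCA Pro — identical.
Codon 4: CUU Leu / CUU Leu — identical.
Codon 5: AGA Arg / AGA Arg — identical.
Codon 6: GGU Gly / GGU Gly — identical.
Codon 7: UCC Ser / UCU Ser — synonymous.
Codon 8: UCG Ser / UCG Ser — identical.
Codon 9: GUC Val / GGA Gly — nonsynonymous.
Codon 10: AGG Arg / GGC Gly — nonsynonymous.
Synonymous differences: 1.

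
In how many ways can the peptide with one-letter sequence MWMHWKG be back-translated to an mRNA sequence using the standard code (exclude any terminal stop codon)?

16

Met: 1 codon.
Trp: 1 codon.
Met: 1 codon.
His: 2 codons.
Trp: 1 codon.
Lys: 2 codons.
Gly: 4 codons.
1 × 1 × 1 × 2 × 1 × 2 × 4 = 16.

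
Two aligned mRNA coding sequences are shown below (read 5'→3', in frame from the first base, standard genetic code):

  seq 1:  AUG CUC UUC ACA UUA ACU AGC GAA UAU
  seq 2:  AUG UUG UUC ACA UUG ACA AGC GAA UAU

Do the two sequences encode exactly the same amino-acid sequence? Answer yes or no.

yes

Codon 1: AUG Met / AUG Met — identical.
Codon 2: CUC Leu / UUG Leu — synonymous.
Codon 3: UUC Phe / UUC Phe — identical.
Codon 4: ACA Thr / ACA Thr — identical.
Codon 5: UUA Leu / UUG Leu — synonymous.
Codon 6: ACU Thr / ACA Thr — synonymous.
Codon 7: AGC Ser / AGC Ser — identical.
Codon 8: GAA Glu / GAA Glu — identical.
Codon 9: UAU Tyr / UAU Tyr — identical.
Nonsynonymous differences: 0 → same protein.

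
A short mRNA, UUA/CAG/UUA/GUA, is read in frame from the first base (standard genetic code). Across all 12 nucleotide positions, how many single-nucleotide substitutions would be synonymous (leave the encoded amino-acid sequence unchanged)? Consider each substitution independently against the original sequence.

8

Codon 1 (UUA, Leu): 2 synonymous substitutions.
Codon 2 (CAG, Gln): 1 synonymous substitution.
Codon 3 (UUA, Leu): 2 synonymous substitutions.
Codon 4 (GUA, Val): 3 synonymous substitutions.
Total: 2 + 1 + 2 + 3 = 8.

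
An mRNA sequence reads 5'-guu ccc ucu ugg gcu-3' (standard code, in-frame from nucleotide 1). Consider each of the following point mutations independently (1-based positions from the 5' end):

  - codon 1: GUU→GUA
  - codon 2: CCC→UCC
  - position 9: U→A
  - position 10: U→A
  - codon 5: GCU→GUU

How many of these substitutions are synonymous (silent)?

Codon 1: GUU (Val) → GUA (Val) — synonymous.
Codon 2: CCC (Pro) → UCC (Ser) — missense.
Codon 3: UCU (Ser) → UCA (Ser) — synonymous.
Codon 4: UGG (Trp) → AGG (Arg) — missense.
Codon 5: GCU (Ala) → GUU (Val) — missense.
Synonymous: 2 of 5.

2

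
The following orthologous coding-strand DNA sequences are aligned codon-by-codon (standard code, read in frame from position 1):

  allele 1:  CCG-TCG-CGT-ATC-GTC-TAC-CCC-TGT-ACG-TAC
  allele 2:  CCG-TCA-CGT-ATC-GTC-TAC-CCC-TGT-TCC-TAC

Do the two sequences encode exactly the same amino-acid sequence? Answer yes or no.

no

Codon 1: CCG Pro / CCG Pro — identical.
Codon 2: TCG Ser / TCA Ser — synonymous.
Codon 3: CGT Arg / CGT Arg — identical.
Codon 4: ATC Ile / ATC Ile — identical.
Codon 5: GTC Val / GTC Val — identical.
Codon 6: TAC Tyr / TAC Tyr — identical.
Codon 7: CCC Pro / CCC Pro — identical.
Codon 8: TGT Cys / TGT Cys — identical.
Codon 9: ACG Thr / TCC Ser — nonsynonymous.
Codon 10: TAC Tyr / TAC Tyr — identical.
Nonsynonymous differences: 1 → different protein.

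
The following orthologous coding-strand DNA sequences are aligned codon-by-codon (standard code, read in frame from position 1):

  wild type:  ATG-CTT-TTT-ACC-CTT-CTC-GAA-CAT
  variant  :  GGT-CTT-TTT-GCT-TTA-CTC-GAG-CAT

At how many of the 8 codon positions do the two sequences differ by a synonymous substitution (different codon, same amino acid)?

Codon 1: ATG Met / GGT Gly — nonsynonymous.
Codon 2: CTT Leu / CTT Leu — identical.
Codon 3: TTT Phe / TTT Phe — identical.
Codon 4: ACC Thr / GCT Ala — nonsynonymous.
Codon 5: CTT Leu / TTA Leu — synonymous.
Codon 6: CTC Leu / CTC Leu — identical.
Codon 7: GAA Glu / GAG Glu — synonymous.
Codon 8: CAT His / CAT His — identical.
Synonymous differences: 2.

2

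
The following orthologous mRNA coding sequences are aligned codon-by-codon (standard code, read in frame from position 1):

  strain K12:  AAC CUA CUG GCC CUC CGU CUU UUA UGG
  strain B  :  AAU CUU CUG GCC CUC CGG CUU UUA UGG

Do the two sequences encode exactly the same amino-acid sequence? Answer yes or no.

yes

Codon 1: AAC Asn / AAU Asn — synonymous.
Codon 2: CUA Leu / CUU Leu — synonymous.
Codon 3: CUG Leu / CUG Leu — identical.
Codon 4: GCC Ala / GCC Ala — identical.
Codon 5: CUC Leu / CUC Leu — identical.
Codon 6: CGU Arg / CGG Arg — synonymous.
Codon 7: CUU Leu / CUU Leu — identical.
Codon 8: UUA Leu / UUA Leu — identical.
Codon 9: UGG Trp / UGG Trp — identical.
Nonsynonymous differences: 0 → same protein.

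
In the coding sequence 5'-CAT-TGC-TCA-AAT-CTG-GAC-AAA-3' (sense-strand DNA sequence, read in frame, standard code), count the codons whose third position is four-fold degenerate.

2

Codon 1 CAT (His): third position 2-fold.
Codon 2 TGC (Cys): third position 2-fold.
Codon 3 TCA (Ser): third position 4-fold.
Codon 4 AAT (Asn): third position 2-fold.
Codon 5 CTG (Leu): third position 4-fold.
Codon 6 GAC (Asp): third position 2-fold.
Codon 7 AAA (Lys): third position 2-fold.
Four-fold degenerate third positions: 2.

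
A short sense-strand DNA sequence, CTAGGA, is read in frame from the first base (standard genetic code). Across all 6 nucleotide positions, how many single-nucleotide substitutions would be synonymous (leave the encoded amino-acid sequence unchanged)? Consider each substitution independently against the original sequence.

7

Codon 1 (CTA, Leu): 4 synonymous substitutions.
Codon 2 (GGA, Gly): 3 synonymous substitutions.
Total: 4 + 3 = 7.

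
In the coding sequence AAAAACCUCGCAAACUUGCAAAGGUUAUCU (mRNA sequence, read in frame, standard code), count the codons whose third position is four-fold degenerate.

3

Codon 1 AAA (Lys): third position 2-fold.
Codon 2 AAC (Asn): third position 2-fold.
Codon 3 CUC (Leu): third position 4-fold.
Codon 4 GCA (Ala): third position 4-fold.
Codon 5 AAC (Asn): third position 2-fold.
Codon 6 UUG (Leu): third position 2-fold.
Codon 7 CAA (Gln): third position 2-fold.
Codon 8 AGG (Arg): third position 2-fold.
Codon 9 UUA (Leu): third position 2-fold.
Codon 10 UCU (Ser): third position 4-fold.
Four-fold degenerate third positions: 3.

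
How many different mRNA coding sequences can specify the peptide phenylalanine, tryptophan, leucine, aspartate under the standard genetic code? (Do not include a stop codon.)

24

Phe: 2 codons.
Trp: 1 codon.
Leu: 6 codons.
Asp: 2 codons.
2 × 1 × 6 × 2 = 24.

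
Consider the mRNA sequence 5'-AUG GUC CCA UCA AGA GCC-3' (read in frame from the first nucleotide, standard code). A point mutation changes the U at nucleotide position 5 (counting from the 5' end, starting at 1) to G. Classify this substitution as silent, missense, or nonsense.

Position 5 falls in codon 2: GUC → Val.
After the substitution the codon is GGC → Gly.
Val ≠ Gly, so this is a missense mutation.

missense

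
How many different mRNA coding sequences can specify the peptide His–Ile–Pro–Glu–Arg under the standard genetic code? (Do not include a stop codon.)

His: 2 codons.
Ile: 3 codons.
Pro: 4 codons.
Glu: 2 codons.
Arg: 6 codons.
2 × 3 × 4 × 2 × 6 = 288.

288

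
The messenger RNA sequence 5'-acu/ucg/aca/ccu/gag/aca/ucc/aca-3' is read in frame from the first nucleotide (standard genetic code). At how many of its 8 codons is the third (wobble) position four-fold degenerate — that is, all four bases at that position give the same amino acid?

7

Codon 1 ACU (Thr): third position 4-fold.
Codon 2 UCG (Ser): third position 4-fold.
Codon 3 ACA (Thr): third position 4-fold.
Codon 4 CCU (Pro): third position 4-fold.
Codon 5 GAG (Glu): third position 2-fold.
Codon 6 ACA (Thr): third position 4-fold.
Codon 7 UCC (Ser): third position 4-fold.
Codon 8 ACA (Thr): third position 4-fold.
Four-fold degenerate third positions: 7.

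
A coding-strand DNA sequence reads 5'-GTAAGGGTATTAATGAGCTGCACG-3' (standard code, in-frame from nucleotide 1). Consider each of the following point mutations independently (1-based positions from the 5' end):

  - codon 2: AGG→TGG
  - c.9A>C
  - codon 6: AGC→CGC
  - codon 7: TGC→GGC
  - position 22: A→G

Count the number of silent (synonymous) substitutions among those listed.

1

Codon 2: AGG (Arg) → TGG (Trp) — missense.
Codon 3: GTA (Val) → GTC (Val) — synonymous.
Codon 6: AGC (Ser) → CGC (Arg) — missense.
Codon 7: TGC (Cys) → GGC (Gly) — missense.
Codon 8: ACG (Thr) → GCG (Ala) — missense.
Synonymous: 1 of 5.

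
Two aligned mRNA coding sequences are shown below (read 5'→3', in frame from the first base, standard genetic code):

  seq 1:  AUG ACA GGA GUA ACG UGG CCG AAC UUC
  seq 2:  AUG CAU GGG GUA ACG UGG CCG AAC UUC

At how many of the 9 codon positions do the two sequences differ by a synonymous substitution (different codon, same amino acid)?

1

Codon 1: AUG Met / AUG Met — identical.
Codon 2: ACA Thr / CAU His — nonsynonymous.
Codon 3: GGA Gly / GGG Gly — synonymous.
Codon 4: GUA Val / GUA Val — identical.
Codon 5: ACG Thr / ACG Thr — identical.
Codon 6: UGG Trp / UGG Trp — identical.
Codon 7: CCG Pro / CCG Pro — identical.
Codon 8: AAC Asn / AAC Asn — identical.
Codon 9: UUC Phe / UUC Phe — identical.
Synonymous differences: 1.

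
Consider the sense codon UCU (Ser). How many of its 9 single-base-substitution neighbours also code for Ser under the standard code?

3

Position 1: none → 0 synonymous.
Position 2: none → 0 synonymous.
Position 3: UCC, UCA, UCG → 3 synonymous.
Total: 0 + 0 + 3 = 3.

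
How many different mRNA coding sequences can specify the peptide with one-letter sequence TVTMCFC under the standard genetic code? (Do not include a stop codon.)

512

Thr: 4 codons.
Val: 4 codons.
Thr: 4 codons.
Met: 1 codon.
Cys: 2 codons.
Phe: 2 codons.
Cys: 2 codons.
4 × 4 × 4 × 1 × 2 × 2 × 2 = 512.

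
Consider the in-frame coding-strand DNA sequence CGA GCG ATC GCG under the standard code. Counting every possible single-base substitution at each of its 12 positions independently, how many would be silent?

12

Codon 1 (CGA, Arg): 4 synonymous substitutions.
Codon 2 (GCG, Ala): 3 synonymous substitutions.
Codon 3 (ATC, Ile): 2 synonymous substitutions.
Codon 4 (GCG, Ala): 3 synonymous substitutions.
Total: 4 + 3 + 2 + 3 = 12.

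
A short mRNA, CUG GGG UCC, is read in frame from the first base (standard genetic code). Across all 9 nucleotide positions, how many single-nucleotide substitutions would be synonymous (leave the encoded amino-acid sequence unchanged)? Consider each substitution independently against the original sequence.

Codon 1 (CUG, Leu): 4 synonymous substitutions.
Codon 2 (GGG, Gly): 3 synonymous substitutions.
Codon 3 (UCC, Ser): 3 synonymous substitutions.
Total: 4 + 3 + 3 = 10.

10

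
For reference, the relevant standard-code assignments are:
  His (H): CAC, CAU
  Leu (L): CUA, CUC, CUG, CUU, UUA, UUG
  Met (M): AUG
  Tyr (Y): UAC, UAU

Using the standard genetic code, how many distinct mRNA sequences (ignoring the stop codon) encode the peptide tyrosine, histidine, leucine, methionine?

Tyr: 2 codons.
His: 2 codons.
Leu: 6 codons.
Met: 1 codon.
2 × 2 × 6 × 1 = 24.

24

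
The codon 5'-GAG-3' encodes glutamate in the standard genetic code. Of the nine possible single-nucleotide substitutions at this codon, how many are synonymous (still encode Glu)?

Position 1: none → 0 synonymous.
Position 2: none → 0 synonymous.
Position 3: GAA → 1 synonymous.
Total: 0 + 0 + 1 = 1.

1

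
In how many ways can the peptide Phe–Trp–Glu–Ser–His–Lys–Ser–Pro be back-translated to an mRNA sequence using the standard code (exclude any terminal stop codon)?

Phe: 2 codons.
Trp: 1 codon.
Glu: 2 codons.
Ser: 6 codons.
His: 2 codons.
Lys: 2 codons.
Ser: 6 codons.
Pro: 4 codons.
2 × 1 × 2 × 6 × 2 × 2 × 6 × 4 = 2304.

2304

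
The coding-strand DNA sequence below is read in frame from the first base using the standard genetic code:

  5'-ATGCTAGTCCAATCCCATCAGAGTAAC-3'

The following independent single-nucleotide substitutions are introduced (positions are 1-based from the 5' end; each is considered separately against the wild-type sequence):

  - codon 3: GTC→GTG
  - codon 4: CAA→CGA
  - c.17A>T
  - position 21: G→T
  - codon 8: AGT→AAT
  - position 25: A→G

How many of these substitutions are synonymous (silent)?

Codon 3: GTC (Val) → GTG (Val) — synonymous.
Codon 4: CAA (Gln) → CGA (Arg) — missense.
Codon 6: CAT (His) → CTT (Leu) — missense.
Codon 7: CAG (Gln) → CAT (His) — missense.
Codon 8: AGT (Ser) → AAT (Asn) — missense.
Codon 9: AAC (Asn) → GAC (Asp) — missense.
Synonymous: 1 of 6.

1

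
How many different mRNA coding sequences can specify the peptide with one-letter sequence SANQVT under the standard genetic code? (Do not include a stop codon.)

1536

Ser: 6 codons.
Ala: 4 codons.
Asn: 2 codons.
Gln: 2 codons.
Val: 4 codons.
Thr: 4 codons.
6 × 4 × 2 × 2 × 4 × 4 = 1536.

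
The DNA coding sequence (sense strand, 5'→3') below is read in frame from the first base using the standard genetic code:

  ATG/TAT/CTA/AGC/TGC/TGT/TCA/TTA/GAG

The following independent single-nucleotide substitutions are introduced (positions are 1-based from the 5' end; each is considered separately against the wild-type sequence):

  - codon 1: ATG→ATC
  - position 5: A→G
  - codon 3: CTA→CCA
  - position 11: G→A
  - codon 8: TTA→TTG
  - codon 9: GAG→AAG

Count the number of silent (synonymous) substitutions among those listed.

1

Codon 1: ATG (Met) → ATC (Ile) — missense.
Codon 2: TAT (Tyr) → TGT (Cys) — missense.
Codon 3: CTA (Leu) → CCA (Pro) — missense.
Codon 4: AGC (Ser) → AAC (Asn) — missense.
Codon 8: TTA (Leu) → TTG (Leu) — synonymous.
Codon 9: GAG (Glu) → AAG (Lys) — missense.
Synonymous: 1 of 6.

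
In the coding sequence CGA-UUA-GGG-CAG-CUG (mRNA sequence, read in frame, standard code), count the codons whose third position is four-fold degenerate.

3

Codon 1 CGA (Arg): third position 4-fold.
Codon 2 UUA (Leu): third position 2-fold.
Codon 3 GGG (Gly): third position 4-fold.
Codon 4 CAG (Gln): third position 2-fold.
Codon 5 CUG (Leu): third position 4-fold.
Four-fold degenerate third positions: 3.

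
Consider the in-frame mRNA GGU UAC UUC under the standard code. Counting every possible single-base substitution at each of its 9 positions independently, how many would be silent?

Codon 1 (GGU, Gly): 3 synonymous substitutions.
Codon 2 (UAC, Tyr): 1 synonymous substitution.
Codon 3 (UUC, Phe): 1 synonymous substitution.
Total: 3 + 1 + 1 = 5.

5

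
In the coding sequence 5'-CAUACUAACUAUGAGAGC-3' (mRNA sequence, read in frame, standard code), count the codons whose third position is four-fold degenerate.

Codon 1 CAU (His): third position 2-fold.
Codon 2 ACU (Thr): third position 4-fold.
Codon 3 AAC (Asn): third position 2-fold.
Codon 4 UAU (Tyr): third position 2-fold.
Codon 5 GAG (Glu): third position 2-fold.
Codon 6 AGC (Ser): third position 2-fold.
Four-fold degenerate third positions: 1.

1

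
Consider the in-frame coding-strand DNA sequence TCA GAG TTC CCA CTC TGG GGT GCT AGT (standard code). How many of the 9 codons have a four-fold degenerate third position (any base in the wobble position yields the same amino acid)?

5

Codon 1 TCA (Ser): third position 4-fold.
Codon 2 GAG (Glu): third position 2-fold.
Codon 3 TTC (Phe): third position 2-fold.
Codon 4 CCA (Pro): third position 4-fold.
Codon 5 CTC (Leu): third position 4-fold.
Codon 6 TGG (Trp): third position 1-fold.
Codon 7 GGT (Gly): third position 4-fold.
Codon 8 GCT (Ala): third position 4-fold.
Codon 9 AGT (Ser): third position 2-fold.
Four-fold degenerate third positions: 5.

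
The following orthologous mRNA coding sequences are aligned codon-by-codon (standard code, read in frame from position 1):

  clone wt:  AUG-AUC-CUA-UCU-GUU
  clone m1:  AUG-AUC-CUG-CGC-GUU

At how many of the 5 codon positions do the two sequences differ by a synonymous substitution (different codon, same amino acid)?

Codon 1: AUG Met / AUG Met — identical.
Codon 2: AUC Ile / AUC Ile — identical.
Codon 3: CUA Leu / CUG Leu — synonymous.
Codon 4: UCU Ser / CGC Arg — nonsynonymous.
Codon 5: GUU Val / GUU Val — identical.
Synonymous differences: 1.

1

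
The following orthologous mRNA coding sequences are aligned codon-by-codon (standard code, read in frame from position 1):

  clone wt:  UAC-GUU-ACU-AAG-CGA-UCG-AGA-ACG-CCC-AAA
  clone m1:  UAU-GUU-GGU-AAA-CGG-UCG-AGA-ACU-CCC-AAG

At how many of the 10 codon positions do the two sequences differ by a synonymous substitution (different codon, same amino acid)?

5

Codon 1: UAC Tyr / UAU Tyr — synonymous.
Codon 2: GUU Val / GUU Val — identical.
Codon 3: ACU Thr / GGU Gly — nonsynonymous.
Codon 4: AAG Lys / AAA Lys — synonymous.
Codon 5: CGA Arg / CGG Arg — synonymous.
Codon 6: UCG Ser / UCG Ser — identical.
Codon 7: AGA Arg / AGA Arg — identical.
Codon 8: ACG Thr / ACU Thr — synonymous.
Codon 9: CCC Pro / CCC Pro — identical.
Codon 10: AAA Lys / AAG Lys — synonymous.
Synonymous differences: 5.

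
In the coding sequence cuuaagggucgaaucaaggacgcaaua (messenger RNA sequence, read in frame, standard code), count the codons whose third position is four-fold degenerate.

Codon 1 CUU (Leu): third position 4-fold.
Codon 2 AAG (Lys): third position 2-fold.
Codon 3 GGU (Gly): third position 4-fold.
Codon 4 CGA (Arg): third position 4-fold.
Codon 5 AUC (Ile): third position 3-fold.
Codon 6 AAG (Lys): third position 2-fold.
Codon 7 GAC (Asp): third position 2-fold.
Codon 8 GCA (Ala): third position 4-fold.
Codon 9 AUA (Ile): third position 3-fold.
Four-fold degenerate third positions: 4.

4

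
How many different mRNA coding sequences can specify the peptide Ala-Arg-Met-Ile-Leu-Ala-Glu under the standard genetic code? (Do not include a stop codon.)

3456

Ala: 4 codons.
Arg: 6 codons.
Met: 1 codon.
Ile: 3 codons.
Leu: 6 codons.
Ala: 4 codons.
Glu: 2 codons.
4 × 6 × 1 × 3 × 6 × 4 × 2 = 3456.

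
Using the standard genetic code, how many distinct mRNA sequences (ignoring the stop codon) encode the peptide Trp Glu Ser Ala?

Trp: 1 codon.
Glu: 2 codons.
Ser: 6 codons.
Ala: 4 codons.
1 × 2 × 6 × 4 = 48.

48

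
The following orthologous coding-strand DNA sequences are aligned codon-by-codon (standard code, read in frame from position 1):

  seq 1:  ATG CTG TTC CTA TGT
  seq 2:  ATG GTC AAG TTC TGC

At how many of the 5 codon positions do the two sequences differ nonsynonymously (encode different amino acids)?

Codon 1: ATG Met / ATG Met — identical.
Codon 2: CTG Leu / GTC Val — nonsynonymous.
Codon 3: TTC Phe / AAG Lys — nonsynonymous.
Codon 4: CTA Leu / TTC Phe — nonsynonymous.
Codon 5: TGT Cys / TGC Cys — synonymous.
Nonsynonymous differences: 3.

3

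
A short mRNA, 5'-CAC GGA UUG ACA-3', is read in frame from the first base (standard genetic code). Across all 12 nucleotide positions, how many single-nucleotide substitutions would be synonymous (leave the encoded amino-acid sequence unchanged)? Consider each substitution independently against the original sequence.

Codon 1 (CAC, His): 1 synonymous substitution.
Codon 2 (GGA, Gly): 3 synonymous substitutions.
Codon 3 (UUG, Leu): 2 synonymous substitutions.
Codon 4 (ACA, Thr): 3 synonymous substitutions.
Total: 1 + 3 + 2 + 3 = 9.

9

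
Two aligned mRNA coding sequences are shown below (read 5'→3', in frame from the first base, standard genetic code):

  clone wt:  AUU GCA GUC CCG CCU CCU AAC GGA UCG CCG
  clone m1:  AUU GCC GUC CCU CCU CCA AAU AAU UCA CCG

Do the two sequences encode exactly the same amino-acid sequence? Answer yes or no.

Codon 1: AUU Ile / AUU Ile — identical.
Codon 2: GCA Ala / GCC Ala — synonymous.
Codon 3: GUC Val / GUC Val — identical.
Codon 4: CCG Pro / CCU Pro — synonymous.
Codon 5: CCU Pro / CCU Pro — identical.
Codon 6: CCU Pro / CCA Pro — synonymous.
Codon 7: AAC Asn / AAU Asn — synonymous.
Codon 8: GGA Gly / AAU Asn — nonsynonymous.
Codon 9: UCG Ser / UCA Ser — synonymous.
Codon 10: CCG Pro / CCG Pro — identical.
Nonsynonymous differences: 1 → different protein.

no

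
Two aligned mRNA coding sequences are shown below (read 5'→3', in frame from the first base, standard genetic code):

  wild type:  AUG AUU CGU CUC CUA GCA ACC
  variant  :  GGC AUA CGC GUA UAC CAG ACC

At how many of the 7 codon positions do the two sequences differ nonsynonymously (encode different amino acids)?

4

Codon 1: AUG Met / GGC Gly — nonsynonymous.
Codon 2: AUU Ile / AUA Ile — synonymous.
Codon 3: CGU Arg / CGC Arg — synonymous.
Codon 4: CUC Leu / GUA Val — nonsynonymous.
Codon 5: CUA Leu / UAC Tyr — nonsynonymous.
Codon 6: GCA Ala / CAG Gln — nonsynonymous.
Codon 7: ACC Thr / ACC Thr — identical.
Nonsynonymous differences: 4.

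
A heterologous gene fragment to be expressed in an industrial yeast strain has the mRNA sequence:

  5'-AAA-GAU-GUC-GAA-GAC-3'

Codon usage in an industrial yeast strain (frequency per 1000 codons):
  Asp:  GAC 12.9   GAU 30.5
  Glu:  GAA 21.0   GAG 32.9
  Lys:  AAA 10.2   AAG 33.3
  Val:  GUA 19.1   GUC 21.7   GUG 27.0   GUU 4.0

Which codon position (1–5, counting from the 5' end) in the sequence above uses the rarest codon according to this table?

Codon 1 AAA (Lys): 10.2 per 1000.
Codon 2 GAU (Asp): 30.5 per 1000.
Codon 3 GUC (Val): 21.7 per 1000.
Codon 4 GAA (Glu): 21.0 per 1000.
Codon 5 GAC (Asp): 12.9 per 1000.
Lowest frequency is 10.2 at codon 1.

1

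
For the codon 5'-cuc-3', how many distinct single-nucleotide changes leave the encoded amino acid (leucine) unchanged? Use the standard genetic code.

3

Position 1: none → 0 synonymous.
Position 2: none → 0 synonymous.
Position 3: CUU, CUA, CUG → 3 synonymous.
Total: 0 + 0 + 3 = 3.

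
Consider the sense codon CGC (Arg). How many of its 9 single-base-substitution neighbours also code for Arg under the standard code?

3

Position 1: none → 0 synonymous.
Position 2: none → 0 synonymous.
Position 3: CGU, CGA, CGG → 3 synonymous.
Total: 0 + 0 + 3 = 3.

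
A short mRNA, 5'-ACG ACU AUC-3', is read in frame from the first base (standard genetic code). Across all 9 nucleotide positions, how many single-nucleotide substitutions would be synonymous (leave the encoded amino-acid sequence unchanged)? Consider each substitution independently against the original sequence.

Codon 1 (ACG, Thr): 3 synonymous substitutions.
Codon 2 (ACU, Thr): 3 synonymous substitutions.
Codon 3 (AUC, Ile): 2 synonymous substitutions.
Total: 3 + 3 + 2 = 8.

8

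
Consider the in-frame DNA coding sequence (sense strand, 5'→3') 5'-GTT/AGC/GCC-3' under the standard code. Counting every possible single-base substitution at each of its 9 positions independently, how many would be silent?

Codon 1 (GTT, Val): 3 synonymous substitutions.
Codon 2 (AGC, Ser): 1 synonymous substitution.
Codon 3 (GCC, Ala): 3 synonymous substitutions.
Total: 3 + 1 + 3 = 7.

7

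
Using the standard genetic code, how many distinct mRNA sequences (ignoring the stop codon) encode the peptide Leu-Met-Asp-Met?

12

Leu: 6 codons.
Met: 1 codon.
Asp: 2 codons.
Met: 1 codon.
6 × 1 × 2 × 1 = 12.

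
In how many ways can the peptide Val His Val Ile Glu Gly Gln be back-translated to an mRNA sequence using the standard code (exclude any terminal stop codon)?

1536

Val: 4 codons.
His: 2 codons.
Val: 4 codons.
Ile: 3 codons.
Glu: 2 codons.
Gly: 4 codons.
Gln: 2 codons.
4 × 2 × 4 × 3 × 2 × 4 × 2 = 1536.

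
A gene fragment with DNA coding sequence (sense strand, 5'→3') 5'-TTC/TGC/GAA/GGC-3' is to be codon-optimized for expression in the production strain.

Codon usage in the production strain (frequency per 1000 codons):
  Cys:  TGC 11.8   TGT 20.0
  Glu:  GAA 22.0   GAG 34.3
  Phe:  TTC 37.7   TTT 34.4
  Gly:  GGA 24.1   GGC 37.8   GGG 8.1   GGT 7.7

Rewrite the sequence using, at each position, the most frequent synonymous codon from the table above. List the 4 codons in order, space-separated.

Codon 1 (Phe): best is TTC at 37.7.
Codon 2 (Cys): best is TGT at 20.0.
Codon 3 (Glu): best is GAG at 34.3.
Codon 4 (Gly): best is GGC at 37.8.

TTC TGT GAG GGC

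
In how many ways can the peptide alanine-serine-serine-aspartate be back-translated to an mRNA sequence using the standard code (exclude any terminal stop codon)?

Ala: 4 codons.
Ser: 6 codons.
Ser: 6 codons.
Asp: 2 codons.
4 × 6 × 6 × 2 = 288.

288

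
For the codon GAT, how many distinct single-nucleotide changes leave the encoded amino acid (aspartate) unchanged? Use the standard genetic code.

1

Position 1: none → 0 synonymous.
Position 2: none → 0 synonymous.
Position 3: GAC → 1 synonymous.
Total: 0 + 0 + 1 = 1.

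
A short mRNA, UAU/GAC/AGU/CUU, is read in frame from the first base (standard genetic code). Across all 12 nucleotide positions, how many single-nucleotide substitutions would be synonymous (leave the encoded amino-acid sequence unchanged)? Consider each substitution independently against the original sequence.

Codon 1 (UAU, Tyr): 1 synonymous substitution.
Codon 2 (GAC, Asp): 1 synonymous substitution.
Codon 3 (AGU, Ser): 1 synonymous substitution.
Codon 4 (CUU, Leu): 3 synonymous substitutions.
Total: 1 + 1 + 1 + 3 = 6.

6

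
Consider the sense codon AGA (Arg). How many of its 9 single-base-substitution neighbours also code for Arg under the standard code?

Position 1: CGA → 1 synonymous.
Position 2: none → 0 synonymous.
Position 3: AGG → 1 synonymous.
Total: 1 + 0 + 1 = 2.

2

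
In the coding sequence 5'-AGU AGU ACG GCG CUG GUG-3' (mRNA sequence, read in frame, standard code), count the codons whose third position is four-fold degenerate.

Codon 1 AGU (Ser): third position 2-fold.
Codon 2 AGU (Ser): third position 2-fold.
Codon 3 ACG (Thr): third position 4-fold.
Codon 4 GCG (Ala): third position 4-fold.
Codon 5 CUG (Leu): third position 4-fold.
Codon 6 GUG (Val): third position 4-fold.
Four-fold degenerate third positions: 4.

4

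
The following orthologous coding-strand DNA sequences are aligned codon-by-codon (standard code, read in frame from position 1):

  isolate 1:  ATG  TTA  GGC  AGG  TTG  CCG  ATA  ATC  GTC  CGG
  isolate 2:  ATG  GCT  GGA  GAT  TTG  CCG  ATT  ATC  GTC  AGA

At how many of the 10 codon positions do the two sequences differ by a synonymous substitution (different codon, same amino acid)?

Codon 1: ATG Met / ATG Met — identical.
Codon 2: TTA Leu / GCT Ala — nonsynonymous.
Codon 3: GGC Gly / GGA Gly — synonymous.
Codon 4: AGG Arg / GAT Asp — nonsynonymous.
Codon 5: TTG Leu / TTG Leu — identical.
Codon 6: CCG Pro / CCG Pro — identical.
Codon 7: ATA Ile / ATT Ile — synonymous.
Codon 8: ATC Ile / ATC Ile — identical.
Codon 9: GTC Val / GTC Val — identical.
Codon 10: CGG Arg / AGA Arg — synonymous.
Synonymous differences: 3.

3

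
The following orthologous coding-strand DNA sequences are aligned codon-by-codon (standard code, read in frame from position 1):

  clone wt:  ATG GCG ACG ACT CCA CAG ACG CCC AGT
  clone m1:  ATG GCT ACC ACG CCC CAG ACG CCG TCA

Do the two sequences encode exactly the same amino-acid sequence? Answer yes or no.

Codon 1: ATG Met / ATG Met — identical.
Codon 2: GCG Ala / GCT Ala — synonymous.
Codon 3: ACG Thr / ACC Thr — synonymous.
Codon 4: ACT Thr / ACG Thr — synonymous.
Codon 5: CCA Pro / CCC Pro — synonymous.
Codon 6: CAG Gln / CAG Gln — identical.
Codon 7: ACG Thr / ACG Thr — identical.
Codon 8: CCC Pro / CCG Pro — synonymous.
Codon 9: AGT Ser / TCA Ser — synonymous.
Nonsynonymous differences: 0 → same protein.

yes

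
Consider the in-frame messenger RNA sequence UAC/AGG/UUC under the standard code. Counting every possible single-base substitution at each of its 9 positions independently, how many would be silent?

4

Codon 1 (UAC, Tyr): 1 synonymous substitution.
Codon 2 (AGG, Arg): 2 synonymous substitutions.
Codon 3 (UUC, Phe): 1 synonymous substitution.
Total: 1 + 2 + 1 = 4.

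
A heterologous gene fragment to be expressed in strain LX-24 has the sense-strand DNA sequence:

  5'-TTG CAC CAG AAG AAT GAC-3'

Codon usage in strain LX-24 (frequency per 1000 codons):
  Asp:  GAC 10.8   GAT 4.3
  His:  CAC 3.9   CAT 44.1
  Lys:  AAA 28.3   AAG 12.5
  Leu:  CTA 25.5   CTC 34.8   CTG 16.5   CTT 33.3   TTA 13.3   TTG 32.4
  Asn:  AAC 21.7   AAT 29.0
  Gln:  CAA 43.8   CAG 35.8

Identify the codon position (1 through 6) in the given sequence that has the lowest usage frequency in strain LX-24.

2

Codon 1 TTG (Leu): 32.4 per 1000.
Codon 2 CAC (His): 3.9 per 1000.
Codon 3 CAG (Gln): 35.8 per 1000.
Codon 4 AAG (Lys): 12.5 per 1000.
Codon 5 AAT (Asn): 29.0 per 1000.
Codon 6 GAC (Asp): 10.8 per 1000.
Lowest frequency is 3.9 at codon 2.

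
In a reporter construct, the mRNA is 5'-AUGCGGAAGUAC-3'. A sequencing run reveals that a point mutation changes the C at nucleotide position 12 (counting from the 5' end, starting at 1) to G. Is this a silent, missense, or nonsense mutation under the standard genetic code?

Position 12 falls in codon 4: UAC → Tyr.
After the substitution the codon is UAG → Stop.
The new codon is a stop codon, so this is a nonsense mutation.

nonsense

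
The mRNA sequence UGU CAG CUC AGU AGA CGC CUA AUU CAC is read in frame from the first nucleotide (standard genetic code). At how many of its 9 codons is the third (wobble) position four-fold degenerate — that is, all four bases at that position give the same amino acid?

Codon 1 UGU (Cys): third position 2-fold.
Codon 2 CAG (Gln): third position 2-fold.
Codon 3 CUC (Leu): third position 4-fold.
Codon 4 AGU (Ser): third position 2-fold.
Codon 5 AGA (Arg): third position 2-fold.
Codon 6 CGC (Arg): third position 4-fold.
Codon 7 CUA (Leu): third position 4-fold.
Codon 8 AUU (Ile): third position 3-fold.
Codon 9 CAC (His): third position 2-fold.
Four-fold degenerate third positions: 3.

3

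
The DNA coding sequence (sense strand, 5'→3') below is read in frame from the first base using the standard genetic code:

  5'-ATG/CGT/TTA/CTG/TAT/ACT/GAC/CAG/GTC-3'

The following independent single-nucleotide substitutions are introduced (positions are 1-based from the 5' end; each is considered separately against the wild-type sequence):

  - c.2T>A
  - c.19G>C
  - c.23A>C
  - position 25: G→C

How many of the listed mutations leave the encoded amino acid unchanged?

Codon 1: ATG (Met) → AAG (Lys) — missense.
Codon 7: GAC (Asp) → CAC (His) — missense.
Codon 8: CAG (Gln) → CCG (Pro) — missense.
Codon 9: GTC (Val) → CTC (Leu) — missense.
Synonymous: 0 of 4.

0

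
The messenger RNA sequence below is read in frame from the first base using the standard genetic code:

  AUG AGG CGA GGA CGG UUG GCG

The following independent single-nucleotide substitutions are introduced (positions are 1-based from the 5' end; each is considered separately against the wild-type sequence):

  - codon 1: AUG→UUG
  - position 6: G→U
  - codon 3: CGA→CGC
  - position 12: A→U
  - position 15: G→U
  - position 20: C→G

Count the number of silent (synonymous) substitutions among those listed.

Codon 1: AUG (Met) → UUG (Leu) — missense.
Codon 2: AGG (Arg) → AGU (Ser) — missense.
Codon 3: CGA (Arg) → CGC (Arg) — synonymous.
Codon 4: GGA (Gly) → GGU (Gly) — synonymous.
Codon 5: CGG (Arg) → CGU (Arg) — synonymous.
Codon 7: GCG (Ala) → GGG (Gly) — missense.
Synonymous: 3 of 6.

3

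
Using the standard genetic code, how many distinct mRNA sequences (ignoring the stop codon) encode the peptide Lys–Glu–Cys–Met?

Lys: 2 codons.
Glu: 2 codons.
Cys: 2 codons.
Met: 1 codon.
2 × 2 × 2 × 1 = 8.

8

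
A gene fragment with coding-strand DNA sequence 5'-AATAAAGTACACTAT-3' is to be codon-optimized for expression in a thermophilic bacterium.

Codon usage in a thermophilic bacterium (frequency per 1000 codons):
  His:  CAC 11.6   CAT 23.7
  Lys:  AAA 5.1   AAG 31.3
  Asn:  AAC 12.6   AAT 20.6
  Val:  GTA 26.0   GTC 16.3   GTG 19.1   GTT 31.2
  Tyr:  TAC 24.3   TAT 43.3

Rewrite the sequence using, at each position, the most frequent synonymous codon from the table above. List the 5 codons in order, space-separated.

Codon 1 (Asn): best is AAT at 20.6.
Codon 2 (Lys): best is AAG at 31.3.
Codon 3 (Val): best is GTT at 31.2.
Codon 4 (His): best is CAT at 23.7.
Codon 5 (Tyr): best is TAT at 43.3.

AAT AAG GTT CAT TAT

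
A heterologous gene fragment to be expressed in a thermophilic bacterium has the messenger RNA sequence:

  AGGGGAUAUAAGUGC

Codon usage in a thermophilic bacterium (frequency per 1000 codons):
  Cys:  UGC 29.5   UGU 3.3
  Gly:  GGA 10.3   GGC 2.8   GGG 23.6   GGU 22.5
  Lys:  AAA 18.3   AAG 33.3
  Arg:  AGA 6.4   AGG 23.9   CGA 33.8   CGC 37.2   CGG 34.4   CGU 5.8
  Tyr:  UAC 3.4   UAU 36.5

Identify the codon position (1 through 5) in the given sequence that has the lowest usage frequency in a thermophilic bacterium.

Codon 1 AGG (Arg): 23.9 per 1000.
Codon 2 GGA (Gly): 10.3 per 1000.
Codon 3 UAU (Tyr): 36.5 per 1000.
Codon 4 AAG (Lys): 33.3 per 1000.
Codon 5 UGC (Cys): 29.5 per 1000.
Lowest frequency is 10.3 at codon 2.

2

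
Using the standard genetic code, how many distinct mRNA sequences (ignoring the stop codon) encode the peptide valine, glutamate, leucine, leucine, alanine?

Val: 4 codons.
Glu: 2 codons.
Leu: 6 codons.
Leu: 6 codons.
Ala: 4 codons.
4 × 2 × 6 × 6 × 4 = 1152.

1152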